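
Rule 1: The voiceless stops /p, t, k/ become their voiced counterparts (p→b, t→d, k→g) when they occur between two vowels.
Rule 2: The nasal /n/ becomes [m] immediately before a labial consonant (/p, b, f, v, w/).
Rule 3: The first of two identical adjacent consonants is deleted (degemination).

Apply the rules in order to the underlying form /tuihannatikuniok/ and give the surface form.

Rule 1 (intervocalic voicing): /t/ is a voiceless stop between vowels /a/ and /i/, so it voices to [d]. /k/ is a voiceless stop between vowels /i/ and /u/, so it voices to [g]. /tuihannatikuniok/ → tuihannadiguniok.
Rule 2 (nasal place assimilation): no segment meets the environment; /tuihannadiguniok/ is unchanged.
Rule 3 (degemination): /nn/ is a geminate; the first /n/ deletes. /tuihannadiguniok/ → tuihanadiguniok.

tuihanadiguniok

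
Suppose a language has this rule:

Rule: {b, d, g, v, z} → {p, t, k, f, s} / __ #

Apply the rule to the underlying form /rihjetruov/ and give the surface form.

rihjetruof

/v/ is a voiced obstruent in word-final position, so it devoices to [f].
Surface form: [rihjetruof].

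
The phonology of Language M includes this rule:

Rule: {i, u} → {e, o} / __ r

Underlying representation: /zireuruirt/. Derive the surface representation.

zereoruert

/i/ is a high vowel immediately before /r/, so it lowers to [e].
/u/ is a high vowel immediately before /r/, so it lowers to [o].
/i/ is a high vowel immediately before /r/, so it lowers to [e].
Surface form: [zereoruert].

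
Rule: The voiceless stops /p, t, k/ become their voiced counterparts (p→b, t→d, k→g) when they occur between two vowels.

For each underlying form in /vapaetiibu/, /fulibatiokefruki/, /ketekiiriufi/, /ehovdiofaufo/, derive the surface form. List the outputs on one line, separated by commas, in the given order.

vabaediibu, fulibadiogefrugi, kedegiiriufi, ehovdiofaufo

/vapaetiibu/: /p/ is a voiceless stop between vowels /a/ and /a/, so it voices to [b]. /t/ is a voiceless stop between vowels /e/ and /i/, so it voices to [d]. → [vabaediibu].
/fulibatiokefruki/: /t/ is a voiceless stop between vowels /a/ and /i/, so it voices to [d]. /k/ is a voiceless stop between vowels /o/ and /e/, so it voices to [g]. /k/ is a voiceless stop between vowels /u/ and /i/, so it voices to [g]. → [fulibadiogefrugi].
/ketekiiriufi/: /t/ is a voiceless stop between vowels /e/ and /e/, so it voices to [d]. /k/ is a voiceless stop between vowels /e/ and /i/, so it voices to [g]. → [kedegiiriufi].
/ehovdiofaufo/: the rule's environment is not met; surfaces unchanged as [ehovdiofaufo].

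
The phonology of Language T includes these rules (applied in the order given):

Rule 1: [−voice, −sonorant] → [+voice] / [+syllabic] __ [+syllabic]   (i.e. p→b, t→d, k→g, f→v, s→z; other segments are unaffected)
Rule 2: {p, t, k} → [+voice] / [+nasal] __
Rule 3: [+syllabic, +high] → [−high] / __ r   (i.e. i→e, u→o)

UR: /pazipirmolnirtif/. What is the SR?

Rule 1 (intervocalic voicing): /p/ is a voiceless obstruent between vowels /i/ and /i/, so it voices to [b]. /pazipirmolnirtif/ → pazibirmolnirtif.
Rule 2 (post-nasal voicing): no segment meets the environment; /pazibirmolnirtif/ is unchanged.
Rule 3 (pre-rhotic lowering): /i/ is a high vowel immediately before /r/, so it lowers to [e]. /i/ is a high vowel immediately before /r/, so it lowers to [e]. /pazibirmolnirtif/ → pazibermolnertif.

pazibermolnertif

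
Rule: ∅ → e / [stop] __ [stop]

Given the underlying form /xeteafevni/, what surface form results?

xeteafevni

No segment of /xeteafevni/ meets the structural description of the rule, so the form surfaces unchanged.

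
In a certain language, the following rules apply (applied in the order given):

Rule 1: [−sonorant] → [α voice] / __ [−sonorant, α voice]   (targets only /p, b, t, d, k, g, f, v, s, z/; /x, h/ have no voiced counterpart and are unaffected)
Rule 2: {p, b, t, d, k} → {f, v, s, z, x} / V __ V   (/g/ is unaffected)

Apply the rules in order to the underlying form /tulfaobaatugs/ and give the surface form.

Rule 1 (regressive voicing assimilation): /g/ precedes the voiceless obstruent /s/, so it devoices to [k] by assimilation. /tulfaobaatugs/ → tulfaobaatuks.
Rule 2 (intervocalic spirantization): /b/ is a stop between vowels /o/ and /a/, so it spirantizes to the fricative [v]. /t/ is a stop between vowels /a/ and /u/, so it spirantizes to the fricative [s]. /tulfaobaatuks/ → tulfaovaasuks.

tulfaovaasuks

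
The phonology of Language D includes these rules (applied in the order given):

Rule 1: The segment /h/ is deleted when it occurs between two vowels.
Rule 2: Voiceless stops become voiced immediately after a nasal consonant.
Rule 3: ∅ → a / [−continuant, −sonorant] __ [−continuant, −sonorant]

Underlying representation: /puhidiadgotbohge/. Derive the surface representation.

puidiadagotabohge

Rule 1 (intervocalic h-deletion): /h/ occurs between vowels /u/ and /i/, so it deletes. /puhidiadgotbohge/ → puidiadgotbohge.
Rule 2 (post-nasal voicing): no segment meets the environment; /puidiadgotbohge/ is unchanged.
Rule 3 (stop-cluster a-epenthesis): /d/ and /g/ form a stop–stop cluster, so [a] is inserted between them. /t/ and /b/ form a stop–stop cluster, so [a] is inserted between them. /puidiadgotbohge/ → puidiadagotabohge.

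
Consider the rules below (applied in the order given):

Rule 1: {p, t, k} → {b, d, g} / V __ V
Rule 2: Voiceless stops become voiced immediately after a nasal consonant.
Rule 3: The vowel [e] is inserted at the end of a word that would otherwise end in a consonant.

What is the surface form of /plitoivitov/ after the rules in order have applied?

Rule 1 (intervocalic voicing): /t/ is a voiceless stop between vowels /i/ and /o/, so it voices to [d]. /t/ is a voiceless stop between vowels /i/ and /o/, so it voices to [d]. /plitoivitov/ → plidoividov.
Rule 2 (post-nasal voicing): no segment meets the environment; /plidoividov/ is unchanged.
Rule 3 (final e-epenthesis): the form ends in the consonant /v/, so [e] is inserted word-finally. /plidoividov/ → plidoividove.

plidoividove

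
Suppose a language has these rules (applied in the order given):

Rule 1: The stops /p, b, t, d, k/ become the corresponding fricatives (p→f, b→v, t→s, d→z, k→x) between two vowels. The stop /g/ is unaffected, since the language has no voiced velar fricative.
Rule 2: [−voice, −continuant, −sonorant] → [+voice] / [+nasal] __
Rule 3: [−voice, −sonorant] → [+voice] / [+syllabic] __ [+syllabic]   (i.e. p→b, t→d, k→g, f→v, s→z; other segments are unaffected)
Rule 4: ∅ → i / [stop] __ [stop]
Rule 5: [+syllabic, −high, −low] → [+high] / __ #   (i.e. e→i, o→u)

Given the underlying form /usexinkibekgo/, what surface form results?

uzexingivekigu

Rule 1 (intervocalic spirantization): /b/ is a stop between vowels /i/ and /e/, so it spirantizes to the fricative [v]. /usexinkibekgo/ → usexinkivekgo.
Rule 2 (post-nasal voicing): /k/ is a voiceless stop immediately after the nasal /n/, so it voices to [g]. /usexinkivekgo/ → usexingivekgo.
Rule 3 (intervocalic voicing): /s/ is a voiceless obstruent between vowels /u/ and /e/, so it voices to [z]. /usexingivekgo/ → uzexingivekgo.
Rule 4 (stop-cluster i-epenthesis): /k/ and /g/ form a stop–stop cluster, so [i] is inserted between them. /uzexingivekgo/ → uzexingivekigo.
Rule 5 (final vowel raising): /o/ is a mid vowel in word-final position, so it raises to [u]. /uzexingivekigo/ → uzexingivekigu.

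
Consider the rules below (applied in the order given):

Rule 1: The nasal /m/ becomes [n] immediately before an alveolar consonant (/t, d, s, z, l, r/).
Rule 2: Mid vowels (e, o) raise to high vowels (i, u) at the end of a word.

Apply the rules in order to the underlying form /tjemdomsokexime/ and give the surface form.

tjendonsokeximi

Rule 1 (nasal place assimilation): /m/ precedes the alveolar consonant /d/, so it assimilates in place to [n]. /m/ precedes the alveolar consonant /s/, so it assimilates in place to [n]. /tjemdomsokexime/ → tjendonsokexime.
Rule 2 (final vowel raising): /e/ is a mid vowel in word-final position, so it raises to [i]. /tjendonsokexime/ → tjendonsokeximi.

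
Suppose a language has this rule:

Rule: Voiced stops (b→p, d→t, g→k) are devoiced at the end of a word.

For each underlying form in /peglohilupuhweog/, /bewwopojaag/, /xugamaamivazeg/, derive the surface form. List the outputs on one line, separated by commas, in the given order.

peglohilupuhweok, bewwopojaak, xugamaamivazek

/peglohilupuhweog/: /g/ is a voiced stop in word-final position, so it devoices to [k]. → [peglohilupuhweok].
/bewwopojaag/: /g/ is a voiced stop in word-final position, so it devoices to [k]. → [bewwopojaak].
/xugamaamivazeg/: /g/ is a voiced stop in word-final position, so it devoices to [k]. → [xugamaamivazek].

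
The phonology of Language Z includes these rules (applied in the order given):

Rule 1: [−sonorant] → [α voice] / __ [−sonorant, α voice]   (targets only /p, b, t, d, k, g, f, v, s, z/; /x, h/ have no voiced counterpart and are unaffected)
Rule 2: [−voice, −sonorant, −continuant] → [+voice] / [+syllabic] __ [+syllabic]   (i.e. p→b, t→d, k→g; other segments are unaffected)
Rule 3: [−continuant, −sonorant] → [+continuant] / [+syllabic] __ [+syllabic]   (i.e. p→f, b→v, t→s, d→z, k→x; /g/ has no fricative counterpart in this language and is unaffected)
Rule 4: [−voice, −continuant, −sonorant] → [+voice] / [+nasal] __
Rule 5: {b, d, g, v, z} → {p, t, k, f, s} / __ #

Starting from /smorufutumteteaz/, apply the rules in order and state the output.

Rule 1 (regressive voicing assimilation): no segment meets the environment; /smorufutumteteaz/ is unchanged.
Rule 2 (intervocalic voicing): /t/ is a voiceless stop between vowels /u/ and /u/, so it voices to [d]. /t/ is a voiceless stop between vowels /e/ and /e/, so it voices to [d]. /smorufutumteteaz/ → smorufudumtedeaz.
Rule 3 (intervocalic spirantization): /d/ is a stop between vowels /u/ and /u/, so it spirantizes to the fricative [z]. /d/ is a stop between vowels /e/ and /e/, so it spirantizes to the fricative [z]. /smorufudumtedeaz/ → smorufuzumtezeaz.
Rule 4 (post-nasal voicing): /t/ is a voiceless stop immediately after the nasal /m/, so it voices to [d]. /smorufuzumtezeaz/ → smorufuzumdezeaz.
Rule 5 (final devoicing): /z/ is a voiced obstruent in word-final position, so it devoices to [s]. /smorufuzumdezeaz/ → smorufuzumdezeas.

smorufuzumdezeas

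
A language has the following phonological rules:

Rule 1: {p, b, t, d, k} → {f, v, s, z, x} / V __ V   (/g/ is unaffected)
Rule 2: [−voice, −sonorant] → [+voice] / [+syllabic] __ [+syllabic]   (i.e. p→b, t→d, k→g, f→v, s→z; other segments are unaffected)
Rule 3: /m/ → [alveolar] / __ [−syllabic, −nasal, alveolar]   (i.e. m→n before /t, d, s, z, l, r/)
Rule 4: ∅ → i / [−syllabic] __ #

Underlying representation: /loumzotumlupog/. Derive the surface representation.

Rule 1 (intervocalic spirantization): /t/ is a stop between vowels /o/ and /u/, so it spirantizes to the fricative [s]. /p/ is a stop between vowels /u/ and /o/, so it spirantizes to the fricative [f]. /loumzotumlupog/ → loumzosumlufog.
Rule 2 (intervocalic voicing): /s/ is a voiceless obstruent between vowels /o/ and /u/, so it voices to [z]. /f/ is a voiceless obstruent between vowels /u/ and /o/, so it voices to [v]. /loumzosumlufog/ → loumzozumluvog.
Rule 3 (nasal place assimilation): /m/ precedes the alveolar consonant /z/, so it assimilates in place to [n]. /m/ precedes the alveolar consonant /l/, so it assimilates in place to [n]. /loumzozumluvog/ → lounzozunluvog.
Rule 4 (final i-epenthesis): the form ends in the consonant /g/, so [i] is inserted word-finally. /lounzozunluvog/ → lounzozunluvogi.

lounzozunluvogi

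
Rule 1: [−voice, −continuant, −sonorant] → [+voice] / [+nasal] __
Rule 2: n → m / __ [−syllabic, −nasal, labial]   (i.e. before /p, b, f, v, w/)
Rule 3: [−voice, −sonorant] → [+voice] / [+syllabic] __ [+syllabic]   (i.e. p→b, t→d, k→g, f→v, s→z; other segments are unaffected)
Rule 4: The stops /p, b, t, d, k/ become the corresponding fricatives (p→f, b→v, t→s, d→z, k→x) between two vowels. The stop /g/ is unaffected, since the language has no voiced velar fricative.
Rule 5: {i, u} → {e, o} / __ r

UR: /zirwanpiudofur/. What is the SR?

Rule 1 (post-nasal voicing): /p/ is a voiceless stop immediately after the nasal /n/, so it voices to [b]. /zirwanpiudofur/ → zirwanbiudofur.
Rule 2 (nasal place assimilation): /n/ precedes the labial consonant /b/, so it assimilates in place to [m]. /zirwanbiudofur/ → zirwambiudofur.
Rule 3 (intervocalic voicing): /f/ is a voiceless obstruent between vowels /o/ and /u/, so it voices to [v]. /zirwambiudofur/ → zirwambiudovur.
Rule 4 (intervocalic spirantization): /d/ is a stop between vowels /u/ and /o/, so it spirantizes to the fricative [z]. /zirwambiudovur/ → zirwambiuzovur.
Rule 5 (pre-rhotic lowering): /i/ is a high vowel immediately before /r/, so it lowers to [e]. /u/ is a high vowel immediately before /r/, so it lowers to [o]. /zirwambiuzovur/ → zerwambiuzovor.

zerwambiuzovor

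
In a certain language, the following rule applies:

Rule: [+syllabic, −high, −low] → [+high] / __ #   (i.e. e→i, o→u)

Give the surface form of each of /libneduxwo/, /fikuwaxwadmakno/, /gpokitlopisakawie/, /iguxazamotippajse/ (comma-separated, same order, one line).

libneduxwu, fikuwaxwadmaknu, gpokitlopisakawii, iguxazamotippajsi

/libneduxwo/: /o/ is a mid vowel in word-final position, so it raises to [u]. → [libneduxwu].
/fikuwaxwadmakno/: /o/ is a mid vowel in word-final position, so it raises to [u]. → [fikuwaxwadmaknu].
/gpokitlopisakawie/: /e/ is a mid vowel in word-final position, so it raises to [i]. → [gpokitlopisakawii].
/iguxazamotippajse/: /e/ is a mid vowel in word-final position, so it raises to [i]. → [iguxazamotippajsi].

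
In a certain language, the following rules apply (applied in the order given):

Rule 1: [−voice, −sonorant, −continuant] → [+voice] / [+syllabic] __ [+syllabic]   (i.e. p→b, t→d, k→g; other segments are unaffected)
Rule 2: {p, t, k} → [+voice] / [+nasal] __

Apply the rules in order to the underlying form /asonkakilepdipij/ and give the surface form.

Rule 1 (intervocalic voicing): /k/ is a voiceless stop between vowels /a/ and /i/, so it voices to [g]. /p/ is a voiceless stop between vowels /i/ and /i/, so it voices to [b]. /asonkakilepdipij/ → asonkagilepdibij.
Rule 2 (post-nasal voicing): /k/ is a voiceless stop immediately after the nasal /n/, so it voices to [g]. /asonkagilepdibij/ → asongagilepdibij.

asongagilepdibij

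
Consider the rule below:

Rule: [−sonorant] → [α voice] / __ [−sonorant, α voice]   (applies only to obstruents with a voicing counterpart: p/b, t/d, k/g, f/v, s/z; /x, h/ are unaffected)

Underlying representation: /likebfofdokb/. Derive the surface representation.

likepfovdogb

/b/ precedes the voiceless obstruent /f/, so it devoices to [p] by assimilation.
/f/ precedes the voiced obstruent /d/, so it voices to [v] by assimilation.
/k/ precedes the voiced obstruent /b/, so it voices to [g] by assimilation.
The other instances of /k/, /f/, /d/, /b/ do not occur in the required environment and remain unchanged.
Surface form: [likepfovdogb].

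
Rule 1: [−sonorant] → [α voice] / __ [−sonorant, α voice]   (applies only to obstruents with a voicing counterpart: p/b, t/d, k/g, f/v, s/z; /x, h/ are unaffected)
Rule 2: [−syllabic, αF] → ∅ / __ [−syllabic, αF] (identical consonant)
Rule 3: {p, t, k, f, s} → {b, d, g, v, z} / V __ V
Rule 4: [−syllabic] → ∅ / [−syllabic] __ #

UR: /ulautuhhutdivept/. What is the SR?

Rule 1 (regressive voicing assimilation): /t/ precedes the voiced obstruent /d/, so it voices to [d] by assimilation. /ulautuhhutdivept/ → ulautuhhuddivept.
Rule 2 (degemination): /hh/ is a geminate; the first /h/ deletes. /dd/ is a geminate; the first /d/ deletes. /ulautuhhuddivept/ → ulautuhudivept.
Rule 3 (intervocalic voicing): /t/ is a voiceless obstruent between vowels /u/ and /u/, so it voices to [d]. /ulautuhudivept/ → ulauduhudivept.
Rule 4 (final cluster simplification): /t/ is the second consonant of a word-final cluster /pt/, so it deletes. /ulauduhudivept/ → ulauduhudivep.

ulauduhudivep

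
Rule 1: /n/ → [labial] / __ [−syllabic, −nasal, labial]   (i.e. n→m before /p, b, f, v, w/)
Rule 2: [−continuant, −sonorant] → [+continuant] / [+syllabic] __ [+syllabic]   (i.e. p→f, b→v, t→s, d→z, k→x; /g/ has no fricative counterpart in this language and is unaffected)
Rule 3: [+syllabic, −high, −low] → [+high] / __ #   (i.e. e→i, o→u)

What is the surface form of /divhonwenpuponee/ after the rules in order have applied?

Rule 1 (nasal place assimilation): /n/ precedes the labial consonant /w/, so it assimilates in place to [m]. /n/ precedes the labial consonant /p/, so it assimilates in place to [m]. /divhonwenpuponee/ → divhomwempuponee.
Rule 2 (intervocalic spirantization): /p/ is a stop between vowels /u/ and /o/, so it spirantizes to the fricative [f]. /divhomwempuponee/ → divhomwempufonee.
Rule 3 (final vowel raising): /e/ is a mid vowel in word-final position, so it raises to [i]. /divhomwempufonee/ → divhomwempufonei.

divhomwempufonei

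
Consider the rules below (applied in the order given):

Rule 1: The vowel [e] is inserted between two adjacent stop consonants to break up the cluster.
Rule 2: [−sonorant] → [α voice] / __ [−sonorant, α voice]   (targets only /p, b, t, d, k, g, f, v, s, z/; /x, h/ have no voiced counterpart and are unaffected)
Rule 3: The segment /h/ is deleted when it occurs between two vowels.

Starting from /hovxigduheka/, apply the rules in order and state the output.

Rule 1 (stop-cluster e-epenthesis): /g/ and /d/ form a stop–stop cluster, so [e] is inserted between them. /hovxigduheka/ → hovxigeduheka.
Rule 2 (regressive voicing assimilation): /v/ precedes the voiceless obstruent /x/, so it devoices to [f] by assimilation. /hovxigeduheka/ → hofxigeduheka.
Rule 3 (intervocalic h-deletion): /h/ occurs between vowels /u/ and /e/, so it deletes. /hofxigeduheka/ → hofxigedueka.

hofxigedueka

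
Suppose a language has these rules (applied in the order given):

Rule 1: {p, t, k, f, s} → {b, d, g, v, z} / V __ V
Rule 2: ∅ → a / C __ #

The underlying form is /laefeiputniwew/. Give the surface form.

Rule 1 (intervocalic voicing): /f/ is a voiceless obstruent between vowels /e/ and /e/, so it voices to [v]. /p/ is a voiceless obstruent between vowels /i/ and /u/, so it voices to [b]. /laefeiputniwew/ → laeveibutniwew.
Rule 2 (final a-epenthesis): the form ends in the consonant /w/, so [a] is inserted word-finally. /laeveibutniwew/ → laeveibutniwewa.

laeveibutniwewa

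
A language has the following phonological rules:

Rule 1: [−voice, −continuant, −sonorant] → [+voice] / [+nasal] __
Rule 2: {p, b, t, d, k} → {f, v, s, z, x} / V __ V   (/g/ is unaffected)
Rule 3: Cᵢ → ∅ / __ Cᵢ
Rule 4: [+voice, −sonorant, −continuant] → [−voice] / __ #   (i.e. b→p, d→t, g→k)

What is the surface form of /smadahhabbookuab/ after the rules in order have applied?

Rule 1 (post-nasal voicing): no segment meets the environment; /smadahhabbookuab/ is unchanged.
Rule 2 (intervocalic spirantization): /d/ is a stop between vowels /a/ and /a/, so it spirantizes to the fricative [z]. /k/ is a stop between vowels /o/ and /u/, so it spirantizes to the fricative [x]. /smadahhabbookuab/ → smazahhabbooxuab.
Rule 3 (degemination): /hh/ is a geminate; the first /h/ deletes. /bb/ is a geminate; the first /b/ deletes. /smazahhabbooxuab/ → smazahabooxuab.
Rule 4 (final devoicing): /b/ is a voiced stop in word-final position, so it devoices to [p]. /smazahabooxuab/ → smazahabooxuap.

smazahabooxuap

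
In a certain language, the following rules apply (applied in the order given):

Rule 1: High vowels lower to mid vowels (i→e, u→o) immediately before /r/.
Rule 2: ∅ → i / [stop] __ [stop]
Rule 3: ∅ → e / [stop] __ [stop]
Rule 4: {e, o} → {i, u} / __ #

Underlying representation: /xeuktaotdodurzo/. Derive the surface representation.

Rule 1 (pre-rhotic lowering): /u/ is a high vowel immediately before /r/, so it lowers to [o]. /xeuktaotdodurzo/ → xeuktaotdodorzo.
Rule 2 (stop-cluster i-epenthesis): /k/ and /t/ form a stop–stop cluster, so [i] is inserted between them. /t/ and /d/ form a stop–stop cluster, so [i] is inserted between them. /xeuktaotdodorzo/ → xeukitaotidodorzo.
Rule 3 (stop-cluster e-epenthesis): no segment meets the environment; /xeukitaotidodorzo/ is unchanged.
Rule 4 (final vowel raising): /o/ is a mid vowel in word-final position, so it raises to [u]. /xeukitaotidodorzo/ → xeukitaotidodorzu.

xeukitaotidodorzu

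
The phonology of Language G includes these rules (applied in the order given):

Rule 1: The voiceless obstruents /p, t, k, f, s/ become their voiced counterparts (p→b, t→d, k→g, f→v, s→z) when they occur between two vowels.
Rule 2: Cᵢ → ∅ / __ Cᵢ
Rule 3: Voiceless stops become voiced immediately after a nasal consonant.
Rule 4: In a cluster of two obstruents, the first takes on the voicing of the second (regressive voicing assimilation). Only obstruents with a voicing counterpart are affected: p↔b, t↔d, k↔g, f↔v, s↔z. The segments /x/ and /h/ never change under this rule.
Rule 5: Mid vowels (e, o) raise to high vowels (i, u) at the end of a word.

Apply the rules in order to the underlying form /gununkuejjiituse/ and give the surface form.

gununguejiiduzi

Rule 1 (intervocalic voicing): /t/ is a voiceless obstruent between vowels /i/ and /u/, so it voices to [d]. /s/ is a voiceless obstruent between vowels /u/ and /e/, so it voices to [z]. /gununkuejjiituse/ → gununkuejjiiduze.
Rule 2 (degemination): /jj/ is a geminate; the first /j/ deletes. /gununkuejjiiduze/ → gununkuejiiduze.
Rule 3 (post-nasal voicing): /k/ is a voiceless stop immediately after the nasal /n/, so it voices to [g]. /gununkuejiiduze/ → gununguejiiduze.
Rule 4 (regressive voicing assimilation): no segment meets the environment; /gununguejiiduze/ is unchanged.
Rule 5 (final vowel raising): /e/ is a mid vowel in word-final position, so it raises to [i]. /gununguejiiduze/ → gununguejiiduzi.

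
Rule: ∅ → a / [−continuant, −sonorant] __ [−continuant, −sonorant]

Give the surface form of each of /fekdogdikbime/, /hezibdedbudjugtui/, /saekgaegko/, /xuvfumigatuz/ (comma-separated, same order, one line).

fekadogadikabime, hezibadedabudjugatui, saekagaegako, xuvfumigatuz

/fekdogdikbime/: /k/ and /d/ form a stop–stop cluster, so [a] is inserted between them. /g/ and /d/ form a stop–stop cluster, so [a] is inserted between them. /k/ and /b/ form a stop–stop cluster, so [a] is inserted between them. → [fekadogadikabime].
/hezibdedbudjugtui/: /b/ and /d/ form a stop–stop cluster, so [a] is inserted between them. /d/ and /b/ form a stop–stop cluster, so [a] is inserted between them. /g/ and /t/ form a stop–stop cluster, so [a] is inserted between them. → [hezibadedabudjugatui].
/saekgaegko/: /k/ and /g/ form a stop–stop cluster, so [a] is inserted between them. /g/ and /k/ form a stop–stop cluster, so [a] is inserted between them. → [saekagaegako].
/xuvfumigatuz/: the rule's environment is not met; surfaces unchanged as [xuvfumigatuz].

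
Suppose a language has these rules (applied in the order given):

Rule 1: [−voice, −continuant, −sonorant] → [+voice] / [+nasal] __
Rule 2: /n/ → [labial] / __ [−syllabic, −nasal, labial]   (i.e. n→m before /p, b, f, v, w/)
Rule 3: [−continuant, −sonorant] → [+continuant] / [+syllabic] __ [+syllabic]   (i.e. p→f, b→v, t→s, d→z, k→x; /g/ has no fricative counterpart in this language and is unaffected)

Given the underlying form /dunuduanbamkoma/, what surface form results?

dunuzuambamgoma

Rule 1 (post-nasal voicing): /k/ is a voiceless stop immediately after the nasal /m/, so it voices to [g]. /dunuduanbamkoma/ → dunuduanbamgoma.
Rule 2 (nasal place assimilation): /n/ precedes the labial consonant /b/, so it assimilates in place to [m]. /dunuduanbamgoma/ → dunuduambamgoma.
Rule 3 (intervocalic spirantization): /d/ is a stop between vowels /u/ and /u/, so it spirantizes to the fricative [z]. /dunuduambamgoma/ → dunuzuambamgoma.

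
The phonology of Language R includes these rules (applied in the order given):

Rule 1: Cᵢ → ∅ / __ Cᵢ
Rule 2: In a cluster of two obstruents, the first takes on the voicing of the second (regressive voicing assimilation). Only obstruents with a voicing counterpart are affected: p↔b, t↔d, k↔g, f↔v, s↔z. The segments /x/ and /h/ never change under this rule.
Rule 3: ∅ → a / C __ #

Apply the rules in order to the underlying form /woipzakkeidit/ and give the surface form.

woibzakeidita

Rule 1 (degemination): /kk/ is a geminate; the first /k/ deletes. /woipzakkeidit/ → woipzakeidit.
Rule 2 (regressive voicing assimilation): /p/ precedes the voiced obstruent /z/, so it voices to [b] by assimilation. /woipzakeidit/ → woibzakeidit.
Rule 3 (final a-epenthesis): the form ends in the consonant /t/, so [a] is inserted word-finally. /woibzakeidit/ → woibzakeidita.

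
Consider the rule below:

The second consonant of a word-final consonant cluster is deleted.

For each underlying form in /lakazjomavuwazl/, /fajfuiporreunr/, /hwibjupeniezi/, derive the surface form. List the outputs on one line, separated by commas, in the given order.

/lakazjomavuwazl/: /l/ is the second consonant of a word-final cluster /zl/, so it deletes. → [lakazjomavuwaz].
/fajfuiporreunr/: /r/ is the second consonant of a word-final cluster /nr/, so it deletes. → [fajfuiporreun].
/hwibjupeniezi/: the rule's environment is not met; surfaces unchanged as [hwibjupeniezi].

lakazjomavuwaz, fajfuiporreun, hwibjupeniezi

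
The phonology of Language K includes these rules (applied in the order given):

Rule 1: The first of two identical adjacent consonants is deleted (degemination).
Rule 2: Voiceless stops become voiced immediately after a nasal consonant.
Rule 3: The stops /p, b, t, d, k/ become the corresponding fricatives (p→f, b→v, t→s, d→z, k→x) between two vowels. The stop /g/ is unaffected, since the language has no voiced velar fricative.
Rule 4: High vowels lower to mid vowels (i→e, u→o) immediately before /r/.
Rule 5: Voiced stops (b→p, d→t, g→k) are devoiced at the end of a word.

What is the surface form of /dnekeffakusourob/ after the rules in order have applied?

dnexefaxusoorop

Rule 1 (degemination): /ff/ is a geminate; the first /f/ deletes. /dnekeffakusourob/ → dnekefakusourob.
Rule 2 (post-nasal voicing): no segment meets the environment; /dnekefakusourob/ is unchanged.
Rule 3 (intervocalic spirantization): /k/ is a stop between vowels /e/ and /e/, so it spirantizes to the fricative [x]. /k/ is a stop between vowels /a/ and /u/, so it spirantizes to the fricative [x]. /dnekefakusourob/ → dnexefaxusourob.
Rule 4 (pre-rhotic lowering): /u/ is a high vowel immediately before /r/, so it lowers to [o]. /dnexefaxusourob/ → dnexefaxusoorob.
Rule 5 (final devoicing): /b/ is a voiced stop in word-final position, so it devoices to [p]. /dnexefaxusoorob/ → dnexefaxusoorop.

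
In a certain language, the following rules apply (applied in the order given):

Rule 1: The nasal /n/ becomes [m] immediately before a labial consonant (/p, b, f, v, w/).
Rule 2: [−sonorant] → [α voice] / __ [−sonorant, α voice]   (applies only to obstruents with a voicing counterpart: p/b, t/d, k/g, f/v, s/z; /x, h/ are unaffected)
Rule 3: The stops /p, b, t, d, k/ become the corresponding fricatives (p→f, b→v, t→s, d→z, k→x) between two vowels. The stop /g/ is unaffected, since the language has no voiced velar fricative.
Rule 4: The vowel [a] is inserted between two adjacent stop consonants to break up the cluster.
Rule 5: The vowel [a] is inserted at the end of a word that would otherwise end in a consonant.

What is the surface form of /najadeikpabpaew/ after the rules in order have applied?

najazeikapapapaewa

Rule 1 (nasal place assimilation): no segment meets the environment; /najadeikpabpaew/ is unchanged.
Rule 2 (regressive voicing assimilation): /b/ precedes the voiceless obstruent /p/, so it devoices to [p] by assimilation. /najadeikpabpaew/ → najadeikpappaew.
Rule 3 (intervocalic spirantization): /d/ is a stop between vowels /a/ and /e/, so it spirantizes to the fricative [z]. /najadeikpappaew/ → najazeikpappaew.
Rule 4 (stop-cluster a-epenthesis): /k/ and /p/ form a stop–stop cluster, so [a] is inserted between them. /p/ and /p/ form a stop–stop cluster, so [a] is inserted between them. /najazeikpappaew/ → najazeikapapapaew.
Rule 5 (final a-epenthesis): the form ends in the consonant /w/, so [a] is inserted word-finally. /najazeikapapapaew/ → najazeikapapapaewa.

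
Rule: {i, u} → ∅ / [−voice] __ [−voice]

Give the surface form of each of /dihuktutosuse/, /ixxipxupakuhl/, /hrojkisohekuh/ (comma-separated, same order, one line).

dihkttosse, ixxpxpakhl, hrojksohekh

/dihuktutosuse/: /u/ is a high vowel flanked by voiceless consonants /h/ and /k/, so it deletes. /u/ is a high vowel flanked by voiceless consonants /t/ and /t/, so it deletes. /u/ is a high vowel flanked by voiceless consonants /s/ and /s/, so it deletes. → [dihkttosse].
/ixxipxupakuhl/: /i/ is a high vowel flanked by voiceless consonants /x/ and /p/, so it deletes. /u/ is a high vowel flanked by voiceless consonants /x/ and /p/, so it deletes. /u/ is a high vowel flanked by voiceless consonants /k/ and /h/, so it deletes. → [ixxpxpakhl].
/hrojkisohekuh/: /i/ is a high vowel flanked by voiceless consonants /k/ and /s/, so it deletes. /u/ is a high vowel flanked by voiceless consonants /k/ and /h/, so it deletes. → [hrojksohekh].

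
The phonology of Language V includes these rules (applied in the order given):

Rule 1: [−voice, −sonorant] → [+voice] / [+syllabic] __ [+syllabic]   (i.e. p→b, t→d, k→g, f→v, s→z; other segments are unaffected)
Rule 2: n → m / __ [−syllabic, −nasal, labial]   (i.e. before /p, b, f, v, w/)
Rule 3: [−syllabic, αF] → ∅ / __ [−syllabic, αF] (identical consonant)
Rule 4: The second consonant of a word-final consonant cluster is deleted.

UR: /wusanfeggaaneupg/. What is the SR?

Rule 1 (intervocalic voicing): /s/ is a voiceless obstruent between vowels /u/ and /a/, so it voices to [z]. /wusanfeggaaneupg/ → wuzanfeggaaneupg.
Rule 2 (nasal place assimilation): /n/ precedes the labial consonant /f/, so it assimilates in place to [m]. /wuzanfeggaaneupg/ → wuzamfeggaaneupg.
Rule 3 (degemination): /gg/ is a geminate; the first /g/ deletes. /wuzamfeggaaneupg/ → wuzamfegaaneupg.
Rule 4 (final cluster simplification): /g/ is the second consonant of a word-final cluster /pg/, so it deletes. /wuzamfegaaneupg/ → wuzamfegaaneup.

wuzamfegaaneup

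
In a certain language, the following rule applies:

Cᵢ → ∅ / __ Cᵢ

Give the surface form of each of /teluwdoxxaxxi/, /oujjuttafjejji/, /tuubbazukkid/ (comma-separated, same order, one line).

teluwdoxaxi, oujutafjeji, tuubazukid

/teluwdoxxaxxi/: /xx/ is a geminate; the first /x/ deletes. /xx/ is a geminate; the first /x/ deletes. → [teluwdoxaxi].
/oujjuttafjejji/: /jj/ is a geminate; the first /j/ deletes. /tt/ is a geminate; the first /t/ deletes. /jj/ is a geminate; the first /j/ deletes. → [oujutafjeji].
/tuubbazukkid/: /bb/ is a geminate; the first /b/ deletes. /kk/ is a geminate; the first /k/ deletes. → [tuubazukid].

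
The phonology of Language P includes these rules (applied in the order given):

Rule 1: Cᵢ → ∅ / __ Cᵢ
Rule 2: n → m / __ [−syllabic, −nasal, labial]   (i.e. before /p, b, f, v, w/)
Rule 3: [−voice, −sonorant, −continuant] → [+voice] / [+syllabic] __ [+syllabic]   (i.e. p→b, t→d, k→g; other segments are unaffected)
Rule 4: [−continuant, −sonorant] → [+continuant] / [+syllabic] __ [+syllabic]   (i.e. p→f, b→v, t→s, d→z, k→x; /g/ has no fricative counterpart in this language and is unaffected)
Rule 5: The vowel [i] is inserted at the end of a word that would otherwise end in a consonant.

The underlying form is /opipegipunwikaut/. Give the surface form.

ovivegivumwigauti

Rule 1 (degemination): no segment meets the environment; /opipegipunwikaut/ is unchanged.
Rule 2 (nasal place assimilation): /n/ precedes the labial consonant /w/, so it assimilates in place to [m]. /opipegipunwikaut/ → opipegipumwikaut.
Rule 3 (intervocalic voicing): /p/ is a voiceless stop between vowels /o/ and /i/, so it voices to [b]. /p/ is a voiceless stop between vowels /i/ and /e/, so it voices to [b]. /p/ is a voiceless stop between vowels /i/ and /u/, so it voices to [b]. /k/ is a voiceless stop between vowels /i/ and /a/, so it voices to [g]. /opipegipumwikaut/ → obibegibumwigaut.
Rule 4 (intervocalic spirantization): /b/ is a stop between vowels /o/ and /i/, so it spirantizes to the fricative [v]. /b/ is a stop between vowels /i/ and /e/, so it spirantizes to the fricative [v]. /b/ is a stop between vowels /i/ and /u/, so it spirantizes to the fricative [v]. /obibegibumwigaut/ → ovivegivumwigaut.
Rule 5 (final i-epenthesis): the form ends in the consonant /t/, so [i] is inserted word-finally. /ovivegivumwigaut/ → ovivegivumwigauti.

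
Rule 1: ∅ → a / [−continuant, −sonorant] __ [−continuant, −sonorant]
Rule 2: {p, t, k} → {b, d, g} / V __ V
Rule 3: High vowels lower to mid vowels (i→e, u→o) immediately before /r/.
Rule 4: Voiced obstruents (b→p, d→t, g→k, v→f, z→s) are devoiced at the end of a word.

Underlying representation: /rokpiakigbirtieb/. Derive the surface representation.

rogabiagigabertiep

Rule 1 (stop-cluster a-epenthesis): /k/ and /p/ form a stop–stop cluster, so [a] is inserted between them. /g/ and /b/ form a stop–stop cluster, so [a] is inserted between them. /rokpiakigbirtieb/ → rokapiakigabirtieb.
Rule 2 (intervocalic voicing): /k/ is a voiceless stop between vowels /o/ and /a/, so it voices to [g]. /p/ is a voiceless stop between vowels /a/ and /i/, so it voices to [b]. /k/ is a voiceless stop between vowels /a/ and /i/, so it voices to [g]. /rokapiakigabirtieb/ → rogabiagigabirtieb.
Rule 3 (pre-rhotic lowering): /i/ is a high vowel immediately before /r/, so it lowers to [e]. /rogabiagigabirtieb/ → rogabiagigabertieb.
Rule 4 (final devoicing): /b/ is a voiced obstruent in word-final position, so it devoices to [p]. /rogabiagigabertieb/ → rogabiagigabertiep.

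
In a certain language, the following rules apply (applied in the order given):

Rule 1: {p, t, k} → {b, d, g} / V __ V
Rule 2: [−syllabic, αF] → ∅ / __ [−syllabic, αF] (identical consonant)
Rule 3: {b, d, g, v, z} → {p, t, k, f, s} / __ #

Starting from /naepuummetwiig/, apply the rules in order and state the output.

Rule 1 (intervocalic voicing): /p/ is a voiceless stop between vowels /e/ and /u/, so it voices to [b]. /naepuummetwiig/ → naebuummetwiig.
Rule 2 (degemination): /mm/ is a geminate; the first /m/ deletes. /naebuummetwiig/ → naebuumetwiig.
Rule 3 (final devoicing): /g/ is a voiced obstruent in word-final position, so it devoices to [k]. /naebuumetwiig/ → naebuumetwiik.

naebuumetwiik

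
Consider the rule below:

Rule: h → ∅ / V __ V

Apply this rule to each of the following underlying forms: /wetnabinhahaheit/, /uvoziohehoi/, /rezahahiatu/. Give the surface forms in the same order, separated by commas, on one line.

/wetnabinhahaheit/: /h/ occurs between vowels /a/ and /a/, so it deletes. /h/ occurs between vowels /a/ and /e/, so it deletes. → [wetnabinhaaeit].
/uvoziohehoi/: /h/ occurs between vowels /o/ and /e/, so it deletes. /h/ occurs between vowels /e/ and /o/, so it deletes. → [uvozioeoi].
/rezahahiatu/: /h/ occurs between vowels /a/ and /a/, so it deletes. /h/ occurs between vowels /a/ and /i/, so it deletes. → [rezaaiatu].

wetnabinhaaeit, uvozioeoi, rezaaiatu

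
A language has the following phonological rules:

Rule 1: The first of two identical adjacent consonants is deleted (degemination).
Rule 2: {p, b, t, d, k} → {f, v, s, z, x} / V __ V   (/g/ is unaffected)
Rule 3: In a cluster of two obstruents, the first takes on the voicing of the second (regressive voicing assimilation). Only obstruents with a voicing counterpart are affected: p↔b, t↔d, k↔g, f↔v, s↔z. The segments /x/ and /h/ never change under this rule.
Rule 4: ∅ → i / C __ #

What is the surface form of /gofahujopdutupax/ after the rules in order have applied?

Rule 1 (degemination): no segment meets the environment; /gofahujopdutupax/ is unchanged.
Rule 2 (intervocalic spirantization): /t/ is a stop between vowels /u/ and /u/, so it spirantizes to the fricative [s]. /p/ is a stop between vowels /u/ and /a/, so it spirantizes to the fricative [f]. /gofahujopdutupax/ → gofahujopdusufax.
Rule 3 (regressive voicing assimilation): /p/ precedes the voiced obstruent /d/, so it voices to [b] by assimilation. /gofahujopdusufax/ → gofahujobdusufax.
Rule 4 (final i-epenthesis): the form ends in the consonant /x/, so [i] is inserted word-finally. /gofahujobdusufax/ → gofahujobdusufaxi.

gofahujobdusufaxi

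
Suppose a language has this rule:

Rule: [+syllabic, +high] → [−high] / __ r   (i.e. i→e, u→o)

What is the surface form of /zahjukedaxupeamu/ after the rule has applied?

zahjukedaxupeamu

No segment of /zahjukedaxupeamu/ meets the structural description of the rule, so the form surfaces unchanged.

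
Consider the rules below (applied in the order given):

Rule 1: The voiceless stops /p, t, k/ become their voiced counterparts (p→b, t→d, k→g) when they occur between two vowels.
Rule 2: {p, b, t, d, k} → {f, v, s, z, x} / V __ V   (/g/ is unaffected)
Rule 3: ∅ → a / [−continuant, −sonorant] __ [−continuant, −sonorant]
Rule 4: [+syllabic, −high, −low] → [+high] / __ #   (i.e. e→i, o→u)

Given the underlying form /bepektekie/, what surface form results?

bevekategii

Rule 1 (intervocalic voicing): /p/ is a voiceless stop between vowels /e/ and /e/, so it voices to [b]. /k/ is a voiceless stop between vowels /e/ and /i/, so it voices to [g]. /bepektekie/ → bebektegie.
Rule 2 (intervocalic spirantization): /b/ is a stop between vowels /e/ and /e/, so it spirantizes to the fricative [v]. /bebektegie/ → bevektegie.
Rule 3 (stop-cluster a-epenthesis): /k/ and /t/ form a stop–stop cluster, so [a] is inserted between them. /bevektegie/ → bevekategie.
Rule 4 (final vowel raising): /e/ is a mid vowel in word-final position, so it raises to [i]. /bevekategie/ → bevekategii.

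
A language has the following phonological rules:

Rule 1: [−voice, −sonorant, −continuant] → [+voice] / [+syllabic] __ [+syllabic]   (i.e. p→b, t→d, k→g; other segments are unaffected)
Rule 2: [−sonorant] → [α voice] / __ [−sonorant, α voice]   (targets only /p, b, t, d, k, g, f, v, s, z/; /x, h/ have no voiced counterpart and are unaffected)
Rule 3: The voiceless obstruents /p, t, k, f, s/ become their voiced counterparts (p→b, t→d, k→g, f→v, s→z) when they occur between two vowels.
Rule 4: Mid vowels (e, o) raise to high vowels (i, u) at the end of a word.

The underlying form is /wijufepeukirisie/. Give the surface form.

wijuvebeugirizii

Rule 1 (intervocalic voicing): /p/ is a voiceless stop between vowels /e/ and /e/, so it voices to [b]. /k/ is a voiceless stop between vowels /u/ and /i/, so it voices to [g]. /wijufepeukirisie/ → wijufebeugirisie.
Rule 2 (regressive voicing assimilation): no segment meets the environment; /wijufebeugirisie/ is unchanged.
Rule 3 (intervocalic voicing): /f/ is a voiceless obstruent between vowels /u/ and /e/, so it voices to [v]. /s/ is a voiceless obstruent between vowels /i/ and /i/, so it voices to [z]. /wijufebeugirisie/ → wijuvebeugirizie.
Rule 4 (final vowel raising): /e/ is a mid vowel in word-final position, so it raises to [i]. /wijuvebeugirizie/ → wijuvebeugirizii.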